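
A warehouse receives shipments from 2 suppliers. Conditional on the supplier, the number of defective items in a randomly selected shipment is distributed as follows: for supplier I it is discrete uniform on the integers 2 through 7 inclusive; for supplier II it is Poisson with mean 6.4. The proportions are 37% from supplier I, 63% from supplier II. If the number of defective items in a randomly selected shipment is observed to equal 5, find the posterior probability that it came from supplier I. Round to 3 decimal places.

Likelihoods P(X=5 | ·): I: 0.166667; II: 0.148674.
Posterior ∝ prior × likelihood. Numerator for I: 0.37·0.166667 = 0.0616667.
Normalizing constant: 0.37·0.166667 + 0.63·0.148674 = 0.155331.
P(I | observation) = 0.0616667 / 0.155331 = 0.397002.

0.397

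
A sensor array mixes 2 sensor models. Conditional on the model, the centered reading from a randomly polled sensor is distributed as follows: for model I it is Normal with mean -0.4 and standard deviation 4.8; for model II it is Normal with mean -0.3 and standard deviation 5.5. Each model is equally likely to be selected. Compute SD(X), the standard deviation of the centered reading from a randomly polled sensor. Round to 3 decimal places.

5.162

Per component, I: μ=-0.4, E[X²]=23.2; II: μ=-0.3, E[X²]=30.34.
E[X] = 0.5·-0.4 + 0.5·-0.3 = -0.35.
E[X²] = 0.5·23.2 + 0.5·30.34 = 26.77.
Var(X) = E[X²] − (E[X])² = 26.77 − 0.1225 = 26.6475.
SD(X) = √26.6475 = 5.16212.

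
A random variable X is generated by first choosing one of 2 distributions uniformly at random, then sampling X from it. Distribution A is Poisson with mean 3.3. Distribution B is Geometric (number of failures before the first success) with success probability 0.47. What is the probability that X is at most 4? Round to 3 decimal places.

0.860

Conditional on each component, P(X ≤ 4): A: 0.76259; B: 0.95818.
By total probability, P(X ≤ 4) = 0.5·0.76259 + 0.5·0.95818 = 0.860385.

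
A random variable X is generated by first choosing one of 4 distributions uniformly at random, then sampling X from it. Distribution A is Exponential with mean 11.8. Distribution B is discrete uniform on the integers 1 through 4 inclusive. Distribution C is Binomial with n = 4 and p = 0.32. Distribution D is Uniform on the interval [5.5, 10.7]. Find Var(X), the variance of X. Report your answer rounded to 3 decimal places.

Per component, A: μ=11.8, E[X²]=278.48; B: μ=2.5, E[X²]=7.5; C: μ=1.28, E[X²]=2.5088; D: μ=8.1, E[X²]=67.8633.
E[X] = 0.25·11.8 + 0.25·2.5 + 0.25·1.28 + 0.25·8.1 = 5.92.
E[X²] = 0.25·278.48 + 0.25·7.5 + 0.25·2.5088 + 0.25·67.8633 = 89.088.
Var(X) = E[X²] − (E[X])² = 89.088 − 35.0464 = 54.0416.

54.042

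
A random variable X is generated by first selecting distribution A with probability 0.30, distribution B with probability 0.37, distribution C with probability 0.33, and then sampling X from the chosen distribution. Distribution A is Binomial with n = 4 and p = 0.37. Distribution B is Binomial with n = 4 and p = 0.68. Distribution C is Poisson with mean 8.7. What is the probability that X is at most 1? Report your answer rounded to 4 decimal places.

Conditional on each component, P(X ≤ 1): A: 0.527599; B: 0.0996147; C: 0.00161588.
By total probability, P(X ≤ 1) = 0.3·0.527599 + 0.37·0.0996147 + 0.33·0.00161588 = 0.19567.

0.1957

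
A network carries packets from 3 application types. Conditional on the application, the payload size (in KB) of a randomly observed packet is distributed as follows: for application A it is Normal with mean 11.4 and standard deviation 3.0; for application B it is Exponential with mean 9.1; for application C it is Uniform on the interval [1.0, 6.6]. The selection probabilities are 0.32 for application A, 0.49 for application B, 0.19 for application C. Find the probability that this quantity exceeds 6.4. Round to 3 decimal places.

Conditional on each application, P(X > 6.4): A: 0.95221; B: 0.494951; C: 0.0357143.
By total probability, P(X > 6.4) = 0.32·0.95221 + 0.49·0.494951 + 0.19·0.0357143 = 0.554019.

0.554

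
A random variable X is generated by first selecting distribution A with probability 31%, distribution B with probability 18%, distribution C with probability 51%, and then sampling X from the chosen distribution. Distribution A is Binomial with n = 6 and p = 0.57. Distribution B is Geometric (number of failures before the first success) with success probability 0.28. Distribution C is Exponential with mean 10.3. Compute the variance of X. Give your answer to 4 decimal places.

69.2219

Per component, A: μ=3.42, E[X²]=13.167; B: μ=2.57143, E[X²]=15.7959; C: μ=10.3, E[X²]=212.18.
E[X] = 0.31·3.42 + 0.18·2.57143 + 0.51·10.3 = 6.77606.
E[X²] = 0.31·13.167 + 0.18·15.7959 + 0.51·212.18 = 115.137.
Var(X) = E[X²] − (E[X])² = 115.137 − 45.915 = 69.2219.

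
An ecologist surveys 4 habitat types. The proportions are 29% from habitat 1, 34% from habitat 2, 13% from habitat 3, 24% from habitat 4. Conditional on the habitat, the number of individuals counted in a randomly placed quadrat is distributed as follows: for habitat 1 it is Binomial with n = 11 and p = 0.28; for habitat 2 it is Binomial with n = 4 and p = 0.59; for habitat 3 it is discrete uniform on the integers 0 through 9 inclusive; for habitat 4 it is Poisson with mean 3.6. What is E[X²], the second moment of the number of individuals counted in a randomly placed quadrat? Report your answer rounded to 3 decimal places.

13.296

For each component E[X²] = Var + (mean)², giving 1: 11.704; 2: 6.5372; 3: 28.5; 4: 16.56.
Overall E[X²] = 0.29·11.704 + 0.34·6.5372 + 0.13·28.5 + 0.24·16.56 = 13.2962.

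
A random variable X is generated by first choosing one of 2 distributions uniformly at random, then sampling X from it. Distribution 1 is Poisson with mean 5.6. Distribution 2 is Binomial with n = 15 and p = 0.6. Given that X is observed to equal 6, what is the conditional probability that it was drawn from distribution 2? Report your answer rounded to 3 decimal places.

0.279

Likelihoods P(X=6 | ·): 1: 0.158397; 2: 0.0612141.
Posterior ∝ prior × likelihood. Numerator for 2: 0.5·0.0612141 = 0.0306071.
Normalizing constant: 0.5·0.158397 + 0.5·0.0612141 = 0.109805.
P(2 | observation) = 0.0306071 / 0.109805 = 0.278739.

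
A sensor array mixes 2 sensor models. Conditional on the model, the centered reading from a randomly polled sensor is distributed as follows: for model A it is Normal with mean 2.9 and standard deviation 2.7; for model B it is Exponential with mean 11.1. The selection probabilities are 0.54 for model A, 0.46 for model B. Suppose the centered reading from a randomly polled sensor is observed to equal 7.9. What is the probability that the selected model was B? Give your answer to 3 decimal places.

Likelihoods f(7.9 | ·): A: 0.0265994; B: 0.0442165.
Posterior ∝ prior × likelihood. Numerator for B: 0.46·0.0442165 = 0.0203396.
Normalizing constant: 0.54·0.0265994 + 0.46·0.0442165 = 0.0347033.
P(B | observation) = 0.0203396 / 0.0347033 = 0.586101.

0.586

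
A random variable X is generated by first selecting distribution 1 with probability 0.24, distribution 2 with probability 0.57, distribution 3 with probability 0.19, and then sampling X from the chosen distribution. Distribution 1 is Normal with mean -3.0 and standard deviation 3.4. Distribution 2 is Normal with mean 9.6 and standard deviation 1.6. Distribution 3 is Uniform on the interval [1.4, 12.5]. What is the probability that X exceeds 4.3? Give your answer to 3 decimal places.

Conditional on each component, P(X > 4.3): 1: 0.0158943; 2: 0.999538; 3: 0.738739.
By total probability, P(X > 4.3) = 0.24·0.0158943 + 0.57·0.999538 + 0.19·0.738739 = 0.713911.

0.714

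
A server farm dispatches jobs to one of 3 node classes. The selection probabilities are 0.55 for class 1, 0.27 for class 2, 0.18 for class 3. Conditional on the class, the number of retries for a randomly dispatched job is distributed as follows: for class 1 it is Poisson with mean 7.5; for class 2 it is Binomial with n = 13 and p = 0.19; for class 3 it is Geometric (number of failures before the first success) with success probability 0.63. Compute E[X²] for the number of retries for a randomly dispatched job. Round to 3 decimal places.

37.480

For each component E[X²] = Var + (mean)², giving 1: 63.75; 2: 8.1016; 3: 1.27715.
Overall E[X²] = 0.55·63.75 + 0.27·8.1016 + 0.18·1.27715 = 37.4798.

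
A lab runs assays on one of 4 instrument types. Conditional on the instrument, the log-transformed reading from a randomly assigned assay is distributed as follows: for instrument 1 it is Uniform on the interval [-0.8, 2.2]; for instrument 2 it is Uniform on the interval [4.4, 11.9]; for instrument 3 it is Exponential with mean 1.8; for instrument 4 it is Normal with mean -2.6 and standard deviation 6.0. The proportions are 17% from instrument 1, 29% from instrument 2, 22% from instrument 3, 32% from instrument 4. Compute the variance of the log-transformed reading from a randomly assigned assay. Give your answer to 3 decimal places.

31.753

Per component, 1: μ=0.7, E[X²]=1.24; 2: μ=8.15, E[X²]=71.11; 3: μ=1.8, E[X²]=6.48; 4: μ=-2.6, E[X²]=42.76.
E[X] = 0.17·0.7 + 0.29·8.15 + 0.22·1.8 + 0.32·-2.6 = 2.0465.
E[X²] = 0.17·1.24 + 0.29·71.11 + 0.22·6.48 + 0.32·42.76 = 35.9415.
Var(X) = E[X²] − (E[X])² = 35.9415 − 4.18816 = 31.7533.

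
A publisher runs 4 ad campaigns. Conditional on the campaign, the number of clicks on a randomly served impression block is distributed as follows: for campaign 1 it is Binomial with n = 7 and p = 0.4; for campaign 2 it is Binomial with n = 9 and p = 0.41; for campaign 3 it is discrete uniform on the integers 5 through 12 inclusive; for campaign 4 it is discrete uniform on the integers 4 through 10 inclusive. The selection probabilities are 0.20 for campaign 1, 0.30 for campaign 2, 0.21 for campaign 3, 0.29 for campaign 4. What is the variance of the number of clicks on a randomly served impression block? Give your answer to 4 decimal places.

Per component, 1: μ=2.8, E[X²]=9.52; 2: μ=3.69, E[X²]=15.7932; 3: μ=8.5, E[X²]=77.5; 4: μ=7, E[X²]=53.
E[X] = 0.2·2.8 + 0.3·3.69 + 0.21·8.5 + 0.29·7 = 5.482.
E[X²] = 0.2·9.52 + 0.3·15.7932 + 0.21·77.5 + 0.29·53 = 38.287.
Var(X) = E[X²] − (E[X])² = 38.287 − 30.0523 = 8.23464.

8.2346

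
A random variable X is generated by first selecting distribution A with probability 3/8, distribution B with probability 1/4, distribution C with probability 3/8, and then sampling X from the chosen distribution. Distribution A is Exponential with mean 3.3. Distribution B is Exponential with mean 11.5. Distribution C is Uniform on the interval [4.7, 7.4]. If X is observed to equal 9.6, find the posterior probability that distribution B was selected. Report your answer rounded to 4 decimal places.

Likelihoods f(9.6 | ·): A: 0.0165228; B: 0.0377364; C: 0.
Posterior ∝ prior × likelihood. Numerator for B: 0.25·0.0377364 = 0.0094341.
Normalizing constant: 0.375·0.0165228 + 0.25·0.0377364 + 0.375·0 = 0.0156302.
P(B | observation) = 0.0094341 / 0.0156302 = 0.603583.

0.6036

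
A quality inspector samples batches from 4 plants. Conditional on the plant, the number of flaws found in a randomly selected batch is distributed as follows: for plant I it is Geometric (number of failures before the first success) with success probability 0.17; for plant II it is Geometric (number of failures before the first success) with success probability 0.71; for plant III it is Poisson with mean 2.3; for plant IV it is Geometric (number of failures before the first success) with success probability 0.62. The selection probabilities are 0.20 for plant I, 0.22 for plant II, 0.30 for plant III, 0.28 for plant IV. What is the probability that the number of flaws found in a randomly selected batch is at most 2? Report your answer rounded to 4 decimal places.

0.7437

Conditional on each plant, P(X ≤ 2): I: 0.428213; II: 0.975611; III: 0.596039; IV: 0.945128.
By total probability, P(X ≤ 2) = 0.2·0.428213 + 0.22·0.975611 + 0.3·0.596039 + 0.28·0.945128 = 0.743725.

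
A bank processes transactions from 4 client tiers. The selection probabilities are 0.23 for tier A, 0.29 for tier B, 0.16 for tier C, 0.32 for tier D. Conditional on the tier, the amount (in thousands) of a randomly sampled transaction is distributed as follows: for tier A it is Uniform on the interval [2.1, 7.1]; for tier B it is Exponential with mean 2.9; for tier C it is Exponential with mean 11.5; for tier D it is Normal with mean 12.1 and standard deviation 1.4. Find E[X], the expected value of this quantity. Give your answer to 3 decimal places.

7.611

Component means — A: 4.6; B: 2.9; C: 11.5; D: 12.1.
E[X] = 0.23·4.6 + 0.29·2.9 + 0.16·11.5 + 0.32·12.1 = 7.611.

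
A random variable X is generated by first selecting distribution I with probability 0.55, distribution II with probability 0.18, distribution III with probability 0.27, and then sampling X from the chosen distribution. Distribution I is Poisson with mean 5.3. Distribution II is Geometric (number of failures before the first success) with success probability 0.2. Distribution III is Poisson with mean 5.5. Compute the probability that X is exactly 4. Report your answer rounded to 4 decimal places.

0.1471

Conditional on each component, P(X = 4): I: 0.164109; II: 0.08192; III: 0.155819.
By total probability, P(X = 4) = 0.55·0.164109 + 0.18·0.08192 + 0.27·0.155819 = 0.147076.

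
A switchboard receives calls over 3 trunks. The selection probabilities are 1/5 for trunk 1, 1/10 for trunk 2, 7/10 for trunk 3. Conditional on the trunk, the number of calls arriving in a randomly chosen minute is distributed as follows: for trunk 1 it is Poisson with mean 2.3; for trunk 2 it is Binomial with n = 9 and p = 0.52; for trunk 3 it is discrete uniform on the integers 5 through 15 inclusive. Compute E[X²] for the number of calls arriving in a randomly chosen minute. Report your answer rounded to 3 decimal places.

For each component E[X²] = Var + (mean)², giving 1: 7.59; 2: 24.1488; 3: 110.
Overall E[X²] = 0.2·7.59 + 0.1·24.1488 + 0.7·110 = 80.9329.

80.933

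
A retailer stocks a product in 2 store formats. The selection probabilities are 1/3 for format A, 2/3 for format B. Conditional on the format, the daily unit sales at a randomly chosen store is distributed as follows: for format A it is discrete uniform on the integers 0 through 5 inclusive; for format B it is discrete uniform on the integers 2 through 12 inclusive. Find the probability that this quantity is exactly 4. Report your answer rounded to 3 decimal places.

Conditional on each format, P(X = 4): A: 0.166667; B: 0.0909091.
By total probability, P(X = 4) = 0.333333·0.166667 + 0.666667·0.0909091 = 0.116162.

0.116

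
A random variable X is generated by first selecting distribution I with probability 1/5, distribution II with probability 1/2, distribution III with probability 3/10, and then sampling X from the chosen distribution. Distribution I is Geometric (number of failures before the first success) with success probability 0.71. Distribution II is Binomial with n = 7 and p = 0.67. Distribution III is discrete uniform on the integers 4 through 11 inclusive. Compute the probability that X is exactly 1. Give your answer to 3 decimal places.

Conditional on each component, P(X = 1): I: 0.2059; II: 0.00605698; III: 0.
By total probability, P(X = 1) = 0.2·0.2059 + 0.5·0.00605698 + 0.3·0 = 0.0442085.

0.044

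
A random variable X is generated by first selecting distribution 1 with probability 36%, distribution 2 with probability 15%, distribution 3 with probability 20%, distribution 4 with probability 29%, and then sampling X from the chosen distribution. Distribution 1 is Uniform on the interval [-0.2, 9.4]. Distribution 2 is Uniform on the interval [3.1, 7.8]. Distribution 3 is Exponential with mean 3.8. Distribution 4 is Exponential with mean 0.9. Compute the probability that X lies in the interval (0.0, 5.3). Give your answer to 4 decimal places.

Conditional on each component, P(0.0 < X < 5.3): 1: 0.552083; 2: 0.468085; 3: 0.752102; 4: 0.99723.
By total probability, P(0.0 < X < 5.3) = 0.36·0.552083 + 0.15·0.468085 + 0.2·0.752102 + 0.29·0.99723 = 0.70858.

0.7086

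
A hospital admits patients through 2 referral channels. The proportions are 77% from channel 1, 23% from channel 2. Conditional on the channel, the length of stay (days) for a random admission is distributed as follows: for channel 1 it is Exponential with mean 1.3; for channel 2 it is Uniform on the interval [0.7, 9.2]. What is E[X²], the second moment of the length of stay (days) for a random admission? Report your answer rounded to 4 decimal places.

For each component E[X²] = Var + (mean)², giving 1: 3.38; 2: 30.5233.
Overall E[X²] = 0.77·3.38 + 0.23·30.5233 = 9.62297.

9.6230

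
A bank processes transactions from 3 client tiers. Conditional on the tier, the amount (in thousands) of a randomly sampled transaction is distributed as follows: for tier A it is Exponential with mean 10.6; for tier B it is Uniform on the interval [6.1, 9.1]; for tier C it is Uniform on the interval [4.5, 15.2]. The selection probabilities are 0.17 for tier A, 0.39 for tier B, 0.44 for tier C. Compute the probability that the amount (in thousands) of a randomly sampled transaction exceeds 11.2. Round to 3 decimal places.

0.224

Conditional on each tier, P(X > 11.2): A: 0.347634; B: 0; C: 0.373832.
By total probability, P(X > 11.2) = 0.17·0.347634 + 0.39·0 + 0.44·0.373832 = 0.223584.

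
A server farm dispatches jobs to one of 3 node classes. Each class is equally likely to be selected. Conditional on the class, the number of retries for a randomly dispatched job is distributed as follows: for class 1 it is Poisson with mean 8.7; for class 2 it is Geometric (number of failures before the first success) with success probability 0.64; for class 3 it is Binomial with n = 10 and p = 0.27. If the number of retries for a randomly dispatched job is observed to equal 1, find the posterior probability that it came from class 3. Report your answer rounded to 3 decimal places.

0.407

Likelihoods P(X=1 | ·): 1: 0.0014493; 2: 0.2304; 3: 0.158953.
Posterior ∝ prior × likelihood. Numerator for 3: 0.333333·0.158953 = 0.0529844.
Normalizing constant: 0.333333·0.0014493 + 0.333333·0.2304 + 0.333333·0.158953 = 0.130268.
P(3 | observation) = 0.0529844 / 0.130268 = 0.406736.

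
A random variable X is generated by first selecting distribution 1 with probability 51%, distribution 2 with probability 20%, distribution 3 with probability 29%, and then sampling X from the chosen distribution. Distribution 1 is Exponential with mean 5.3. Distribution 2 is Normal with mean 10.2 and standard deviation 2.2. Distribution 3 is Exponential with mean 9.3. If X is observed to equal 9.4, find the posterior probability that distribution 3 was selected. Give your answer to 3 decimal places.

0.184

Likelihoods f(9.4 | ·): 1: 0.0320233; 2: 0.169736; 3: 0.0391339.
Posterior ∝ prior × likelihood. Numerator for 3: 0.29·0.0391339 = 0.0113488.
Normalizing constant: 0.51·0.0320233 + 0.2·0.169736 + 0.29·0.0391339 = 0.0616279.
P(3 | observation) = 0.0113488 / 0.0616279 = 0.184151.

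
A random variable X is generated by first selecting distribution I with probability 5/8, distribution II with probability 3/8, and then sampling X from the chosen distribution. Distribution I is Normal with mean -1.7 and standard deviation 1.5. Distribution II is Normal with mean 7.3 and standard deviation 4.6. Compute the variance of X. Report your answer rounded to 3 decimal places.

28.326

Per component, I: μ=-1.7, E[X²]=5.14; II: μ=7.3, E[X²]=74.45.
E[X] = 0.625·-1.7 + 0.375·7.3 = 1.675.
E[X²] = 0.625·5.14 + 0.375·74.45 = 31.1312.
Var(X) = E[X²] − (E[X])² = 31.1312 − 2.80562 = 28.3256.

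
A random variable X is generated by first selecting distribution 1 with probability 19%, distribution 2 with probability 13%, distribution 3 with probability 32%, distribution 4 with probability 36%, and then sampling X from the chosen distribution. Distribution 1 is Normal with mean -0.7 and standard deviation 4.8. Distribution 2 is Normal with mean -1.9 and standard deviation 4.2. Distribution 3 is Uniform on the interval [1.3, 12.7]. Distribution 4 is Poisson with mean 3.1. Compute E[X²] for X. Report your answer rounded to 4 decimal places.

For each component E[X²] = Var + (mean)², giving 1: 23.53; 2: 21.25; 3: 59.83; 4: 12.71.
Overall E[X²] = 0.19·23.53 + 0.13·21.25 + 0.32·59.83 + 0.36·12.71 = 30.9544.

30.9544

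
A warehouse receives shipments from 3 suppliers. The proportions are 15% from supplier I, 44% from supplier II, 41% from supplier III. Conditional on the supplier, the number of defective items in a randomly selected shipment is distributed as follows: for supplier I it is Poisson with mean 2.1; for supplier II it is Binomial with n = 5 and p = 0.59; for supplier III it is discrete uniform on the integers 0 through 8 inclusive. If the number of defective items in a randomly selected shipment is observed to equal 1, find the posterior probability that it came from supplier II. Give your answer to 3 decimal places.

Likelihoods P(X=1 | ·): I: 0.257158; II: 0.0833599; III: 0.111111.
Posterior ∝ prior × likelihood. Numerator for II: 0.44·0.0833599 = 0.0366784.
Normalizing constant: 0.15·0.257158 + 0.44·0.0833599 + 0.41·0.111111 = 0.120808.
P(II | observation) = 0.0366784 / 0.120808 = 0.30361.

0.304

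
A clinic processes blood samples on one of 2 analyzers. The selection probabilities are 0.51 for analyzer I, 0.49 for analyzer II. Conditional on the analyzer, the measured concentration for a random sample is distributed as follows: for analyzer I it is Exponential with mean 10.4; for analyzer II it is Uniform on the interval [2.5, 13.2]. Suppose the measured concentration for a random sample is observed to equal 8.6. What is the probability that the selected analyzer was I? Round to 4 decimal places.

Likelihoods f(8.6 | ·): I: 0.042057; II: 0.0934579.
Posterior ∝ prior × likelihood. Numerator for I: 0.51·0.042057 = 0.0214491.
Normalizing constant: 0.51·0.042057 + 0.49·0.0934579 = 0.0672435.
P(I | observation) = 0.0214491 / 0.0672435 = 0.318976.

0.3190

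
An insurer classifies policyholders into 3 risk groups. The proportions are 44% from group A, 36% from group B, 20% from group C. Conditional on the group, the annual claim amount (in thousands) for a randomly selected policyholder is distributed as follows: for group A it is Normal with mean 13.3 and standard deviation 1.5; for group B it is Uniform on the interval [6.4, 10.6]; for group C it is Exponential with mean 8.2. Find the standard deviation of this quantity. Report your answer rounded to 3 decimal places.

4.573

Per component, A: μ=13.3, E[X²]=179.14; B: μ=8.5, E[X²]=73.72; C: μ=8.2, E[X²]=134.48.
E[X] = 0.44·13.3 + 0.36·8.5 + 0.2·8.2 = 10.552.
E[X²] = 0.44·179.14 + 0.36·73.72 + 0.2·134.48 = 132.257.
Var(X) = E[X²] − (E[X])² = 132.257 − 111.345 = 20.9121.
SD(X) = √20.9121 = 4.57297.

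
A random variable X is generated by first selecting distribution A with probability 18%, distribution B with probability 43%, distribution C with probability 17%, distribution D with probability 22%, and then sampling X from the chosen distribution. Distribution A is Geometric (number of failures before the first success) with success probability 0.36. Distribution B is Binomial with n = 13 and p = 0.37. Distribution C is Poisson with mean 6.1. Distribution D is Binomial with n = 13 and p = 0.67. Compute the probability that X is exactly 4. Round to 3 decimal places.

0.124

Conditional on each component, P(X = 4): A: 0.060398; B: 0.209497; C: 0.129393; D: 0.00668699.
By total probability, P(X = 4) = 0.18·0.060398 + 0.43·0.209497 + 0.17·0.129393 + 0.22·0.00668699 = 0.124423.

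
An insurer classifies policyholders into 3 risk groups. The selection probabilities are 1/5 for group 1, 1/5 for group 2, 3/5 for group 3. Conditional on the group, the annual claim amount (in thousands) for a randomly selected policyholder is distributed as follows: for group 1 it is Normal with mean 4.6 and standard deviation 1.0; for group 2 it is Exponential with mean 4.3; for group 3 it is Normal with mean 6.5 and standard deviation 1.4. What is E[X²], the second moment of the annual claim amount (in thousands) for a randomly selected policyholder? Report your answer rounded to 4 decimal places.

38.3540

For each component E[X²] = Var + (mean)², giving 1: 22.16; 2: 36.98; 3: 44.21.
Overall E[X²] = 0.2·22.16 + 0.2·36.98 + 0.6·44.21 = 38.354.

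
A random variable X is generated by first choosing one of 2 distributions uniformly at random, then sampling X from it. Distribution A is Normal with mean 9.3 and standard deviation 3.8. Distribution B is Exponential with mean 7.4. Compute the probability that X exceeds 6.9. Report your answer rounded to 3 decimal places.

0.565

Conditional on each component, P(X > 6.9): A: 0.736169; B: 0.393595.
By total probability, P(X > 6.9) = 0.5·0.736169 + 0.5·0.393595 = 0.564882.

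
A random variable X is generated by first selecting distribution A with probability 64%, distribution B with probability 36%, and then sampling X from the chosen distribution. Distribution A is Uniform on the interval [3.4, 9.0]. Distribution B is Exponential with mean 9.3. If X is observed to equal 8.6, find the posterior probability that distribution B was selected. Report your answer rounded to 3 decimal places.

Likelihoods f(8.6 | ·): A: 0.178571; B: 0.0426493.
Posterior ∝ prior × likelihood. Numerator for B: 0.36·0.0426493 = 0.0153537.
Normalizing constant: 0.64·0.178571 + 0.36·0.0426493 = 0.129639.
P(B | observation) = 0.0153537 / 0.129639 = 0.118434.

0.118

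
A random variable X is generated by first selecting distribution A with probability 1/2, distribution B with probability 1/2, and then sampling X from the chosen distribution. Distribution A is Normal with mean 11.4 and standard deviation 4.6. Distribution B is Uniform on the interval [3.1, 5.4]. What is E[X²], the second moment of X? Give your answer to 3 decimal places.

84.812

For each component E[X²] = Var + (mean)², giving A: 151.12; B: 18.5033.
Overall E[X²] = 0.5·151.12 + 0.5·18.5033 = 84.8117.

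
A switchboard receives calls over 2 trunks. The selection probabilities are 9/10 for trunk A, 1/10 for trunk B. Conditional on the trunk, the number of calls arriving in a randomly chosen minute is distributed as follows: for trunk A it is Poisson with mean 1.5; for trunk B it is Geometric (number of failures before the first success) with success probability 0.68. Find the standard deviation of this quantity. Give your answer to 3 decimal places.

1.231

Per component, A: μ=1.5, E[X²]=3.75; B: μ=0.470588, E[X²]=0.913495.
E[X] = 0.9·1.5 + 0.1·0.470588 = 1.39706.
E[X²] = 0.9·3.75 + 0.1·0.913495 = 3.46635.
Var(X) = E[X²] − (E[X])² = 3.46635 − 1.95177 = 1.51458.
SD(X) = √1.51458 = 1.23068.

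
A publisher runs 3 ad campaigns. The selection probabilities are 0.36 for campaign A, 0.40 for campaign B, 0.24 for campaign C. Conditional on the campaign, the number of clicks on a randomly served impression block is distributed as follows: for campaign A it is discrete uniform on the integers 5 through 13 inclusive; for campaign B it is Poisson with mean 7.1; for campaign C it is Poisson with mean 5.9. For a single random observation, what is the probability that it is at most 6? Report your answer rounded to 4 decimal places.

0.4033

Conditional on each campaign, P(X ≤ 6): A: 0.222222; B: 0.43492; C: 0.622361.
By total probability, P(X ≤ 6) = 0.36·0.222222 + 0.4·0.43492 + 0.24·0.622361 = 0.403334.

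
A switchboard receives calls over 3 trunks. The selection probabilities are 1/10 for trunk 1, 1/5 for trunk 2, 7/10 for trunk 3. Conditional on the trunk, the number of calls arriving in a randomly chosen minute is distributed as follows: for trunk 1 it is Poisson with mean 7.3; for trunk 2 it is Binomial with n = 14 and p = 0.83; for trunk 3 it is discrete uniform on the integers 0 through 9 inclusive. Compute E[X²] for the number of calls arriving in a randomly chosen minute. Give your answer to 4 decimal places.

For each component E[X²] = Var + (mean)², giving 1: 60.59; 2: 137; 3: 28.5.
Overall E[X²] = 0.1·60.59 + 0.2·137 + 0.7·28.5 = 53.409.

53.4090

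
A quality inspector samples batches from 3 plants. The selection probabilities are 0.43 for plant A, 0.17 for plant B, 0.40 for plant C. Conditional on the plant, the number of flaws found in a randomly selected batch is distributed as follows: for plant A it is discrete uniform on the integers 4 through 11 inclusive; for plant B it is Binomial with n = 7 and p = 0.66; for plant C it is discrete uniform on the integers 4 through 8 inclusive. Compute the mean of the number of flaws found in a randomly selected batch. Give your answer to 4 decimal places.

6.4104

Component means — A: 7.5; B: 4.62; C: 6.
E[X] = 0.43·7.5 + 0.17·4.62 + 0.4·6 = 6.4104.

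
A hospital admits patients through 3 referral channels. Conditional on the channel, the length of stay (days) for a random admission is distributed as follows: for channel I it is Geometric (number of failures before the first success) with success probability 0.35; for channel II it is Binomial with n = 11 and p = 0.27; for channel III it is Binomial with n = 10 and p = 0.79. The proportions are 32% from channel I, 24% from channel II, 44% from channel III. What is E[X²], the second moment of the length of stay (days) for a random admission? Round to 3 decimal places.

33.629

For each component E[X²] = Var + (mean)², giving I: 8.7551; II: 10.989; III: 64.069.
Overall E[X²] = 0.32·8.7551 + 0.24·10.989 + 0.44·64.069 = 33.6294.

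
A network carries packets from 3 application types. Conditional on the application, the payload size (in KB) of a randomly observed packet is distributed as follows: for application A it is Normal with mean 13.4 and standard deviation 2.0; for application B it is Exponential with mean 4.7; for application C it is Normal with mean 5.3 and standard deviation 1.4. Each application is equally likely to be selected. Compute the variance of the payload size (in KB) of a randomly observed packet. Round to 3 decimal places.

Per component, A: μ=13.4, E[X²]=183.56; B: μ=4.7, E[X²]=44.18; C: μ=5.3, E[X²]=30.05.
E[X] = 0.333333·13.4 + 0.333333·4.7 + 0.333333·5.3 = 7.8.
E[X²] = 0.333333·183.56 + 0.333333·44.18 + 0.333333·30.05 = 85.93.
Var(X) = E[X²] − (E[X])² = 85.93 − 60.84 = 25.09.

25.090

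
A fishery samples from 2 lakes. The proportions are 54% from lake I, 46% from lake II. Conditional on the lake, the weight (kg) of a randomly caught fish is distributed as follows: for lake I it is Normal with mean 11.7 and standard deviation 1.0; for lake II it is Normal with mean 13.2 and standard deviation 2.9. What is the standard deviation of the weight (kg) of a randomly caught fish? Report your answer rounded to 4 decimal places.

2.2288

Per component, I: μ=11.7, E[X²]=137.89; II: μ=13.2, E[X²]=182.65.
E[X] = 0.54·11.7 + 0.46·13.2 = 12.39.
E[X²] = 0.54·137.89 + 0.46·182.65 = 158.48.
Var(X) = E[X²] − (E[X])² = 158.48 − 153.512 = 4.9675.
SD(X) = √4.9675 = 2.22879.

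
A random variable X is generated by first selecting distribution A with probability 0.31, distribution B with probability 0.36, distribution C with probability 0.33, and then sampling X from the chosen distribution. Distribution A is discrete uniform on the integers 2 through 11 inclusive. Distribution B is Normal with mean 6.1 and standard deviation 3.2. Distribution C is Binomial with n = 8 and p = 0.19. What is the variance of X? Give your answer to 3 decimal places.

Per component, A: μ=6.5, E[X²]=50.5; B: μ=6.1, E[X²]=47.45; C: μ=1.52, E[X²]=3.5416.
E[X] = 0.31·6.5 + 0.36·6.1 + 0.33·1.52 = 4.7126.
E[X²] = 0.31·50.5 + 0.36·47.45 + 0.33·3.5416 = 33.9057.
Var(X) = E[X²] − (E[X])² = 33.9057 − 22.2086 = 11.6971.

11.697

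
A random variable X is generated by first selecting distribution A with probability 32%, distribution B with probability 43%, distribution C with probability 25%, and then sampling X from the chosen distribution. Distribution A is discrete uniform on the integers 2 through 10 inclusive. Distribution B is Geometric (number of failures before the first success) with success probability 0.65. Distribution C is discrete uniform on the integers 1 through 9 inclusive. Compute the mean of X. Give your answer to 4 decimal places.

Component means — A: 6; B: 0.538462; C: 5.
E[X] = 0.32·6 + 0.43·0.538462 + 0.25·5 = 3.40154.

3.4015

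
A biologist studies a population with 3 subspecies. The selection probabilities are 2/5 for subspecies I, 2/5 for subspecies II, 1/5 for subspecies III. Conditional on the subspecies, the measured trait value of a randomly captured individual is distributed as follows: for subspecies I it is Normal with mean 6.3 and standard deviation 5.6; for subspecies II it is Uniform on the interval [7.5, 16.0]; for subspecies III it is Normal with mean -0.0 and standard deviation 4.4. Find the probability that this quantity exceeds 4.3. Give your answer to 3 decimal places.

0.689

Conditional on each subspecies, P(X > 4.3): I: 0.639508; II: 1; III: 0.164217.
By total probability, P(X > 4.3) = 0.4·0.639508 + 0.4·1 + 0.2·0.164217 = 0.688646.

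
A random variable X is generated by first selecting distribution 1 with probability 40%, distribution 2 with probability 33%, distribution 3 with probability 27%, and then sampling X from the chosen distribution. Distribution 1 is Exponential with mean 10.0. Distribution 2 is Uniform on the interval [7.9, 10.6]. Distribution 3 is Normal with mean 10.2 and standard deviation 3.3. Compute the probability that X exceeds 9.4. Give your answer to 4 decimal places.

0.4638

Conditional on each component, P(X > 9.4): 1: 0.390628; 2: 0.444444; 3: 0.595774.
By total probability, P(X > 9.4) = 0.4·0.390628 + 0.33·0.444444 + 0.27·0.595774 = 0.463777.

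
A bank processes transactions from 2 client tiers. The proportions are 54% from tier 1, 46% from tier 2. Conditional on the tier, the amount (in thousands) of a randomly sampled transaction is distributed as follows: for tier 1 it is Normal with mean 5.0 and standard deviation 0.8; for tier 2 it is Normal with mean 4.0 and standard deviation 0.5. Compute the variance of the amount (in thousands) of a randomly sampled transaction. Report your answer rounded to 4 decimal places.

0.7090

Per component, 1: μ=5, E[X²]=25.64; 2: μ=4, E[X²]=16.25.
E[X] = 0.54·5 + 0.46·4 = 4.54.
E[X²] = 0.54·25.64 + 0.46·16.25 = 21.3206.
Var(X) = E[X²] − (E[X])² = 21.3206 − 20.6116 = 0.709.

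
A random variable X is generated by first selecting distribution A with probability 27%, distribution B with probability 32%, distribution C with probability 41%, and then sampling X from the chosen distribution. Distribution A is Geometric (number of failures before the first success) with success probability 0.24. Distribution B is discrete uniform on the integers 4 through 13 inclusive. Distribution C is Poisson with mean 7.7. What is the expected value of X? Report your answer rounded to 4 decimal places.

6.7320

Component means — A: 3.16667; B: 8.5; C: 7.7.
E[X] = 0.27·3.16667 + 0.32·8.5 + 0.41·7.7 = 6.732.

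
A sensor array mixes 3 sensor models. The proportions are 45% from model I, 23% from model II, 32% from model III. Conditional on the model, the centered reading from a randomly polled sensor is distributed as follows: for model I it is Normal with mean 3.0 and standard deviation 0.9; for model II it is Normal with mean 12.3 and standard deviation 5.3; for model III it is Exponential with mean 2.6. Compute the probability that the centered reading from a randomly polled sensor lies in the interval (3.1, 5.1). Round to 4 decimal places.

0.2633

Conditional on each model, P(3.1 < X < 5.1): I: 0.445949; II: 0.0458588; III: 0.162878.
By total probability, P(3.1 < X < 5.1) = 0.45·0.445949 + 0.23·0.0458588 + 0.32·0.162878 = 0.263345.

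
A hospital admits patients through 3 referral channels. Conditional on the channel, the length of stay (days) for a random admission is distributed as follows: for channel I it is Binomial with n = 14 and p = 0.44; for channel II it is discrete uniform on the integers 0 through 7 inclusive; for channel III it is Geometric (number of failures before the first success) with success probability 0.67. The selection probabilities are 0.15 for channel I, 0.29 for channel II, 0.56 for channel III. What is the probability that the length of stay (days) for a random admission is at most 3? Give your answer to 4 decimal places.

Conditional on each channel, P(X ≤ 3): I: 0.0730024; II: 0.5; III: 0.988141.
By total probability, P(X ≤ 3) = 0.15·0.0730024 + 0.29·0.5 + 0.56·0.988141 = 0.709309.

0.7093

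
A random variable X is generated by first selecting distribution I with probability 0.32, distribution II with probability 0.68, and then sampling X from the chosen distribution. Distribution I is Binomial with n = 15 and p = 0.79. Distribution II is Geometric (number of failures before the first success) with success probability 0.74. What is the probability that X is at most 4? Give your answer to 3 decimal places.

0.679

Conditional on each component, P(X ≤ 4): I: 2.03784e-05; II: 0.998812.
By total probability, P(X ≤ 4) = 0.32·2.03784e-05 + 0.68·0.998812 = 0.679199.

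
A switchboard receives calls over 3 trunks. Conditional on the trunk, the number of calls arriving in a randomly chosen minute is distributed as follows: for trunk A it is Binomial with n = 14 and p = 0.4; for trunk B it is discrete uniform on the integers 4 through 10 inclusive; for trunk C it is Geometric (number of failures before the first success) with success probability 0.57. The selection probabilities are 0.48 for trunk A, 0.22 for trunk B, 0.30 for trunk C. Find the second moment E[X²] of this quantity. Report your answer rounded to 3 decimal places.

28.893

For each component E[X²] = Var + (mean)², giving A: 34.72; B: 53; C: 1.89258.
Overall E[X²] = 0.48·34.72 + 0.22·53 + 0.3·1.89258 = 28.8934.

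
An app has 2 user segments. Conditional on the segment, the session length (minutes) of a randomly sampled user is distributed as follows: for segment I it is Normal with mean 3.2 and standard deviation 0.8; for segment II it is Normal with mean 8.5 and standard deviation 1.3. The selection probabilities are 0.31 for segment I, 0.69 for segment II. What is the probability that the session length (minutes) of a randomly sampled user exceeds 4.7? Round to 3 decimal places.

0.698

Conditional on each segment, P(X > 4.7): I: 0.0303964; II: 0.998267.
By total probability, P(X > 4.7) = 0.31·0.0303964 + 0.69·0.998267 = 0.698227.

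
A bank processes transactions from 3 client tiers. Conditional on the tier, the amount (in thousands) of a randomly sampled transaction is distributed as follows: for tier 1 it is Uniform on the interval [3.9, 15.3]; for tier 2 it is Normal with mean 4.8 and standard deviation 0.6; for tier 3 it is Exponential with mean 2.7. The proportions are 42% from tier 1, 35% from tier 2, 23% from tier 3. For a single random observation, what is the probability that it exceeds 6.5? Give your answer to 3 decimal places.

0.346

Conditional on each tier, P(X > 6.5): 1: 0.77193; 2: 0.00230327; 3: 0.0900485.
By total probability, P(X > 6.5) = 0.42·0.77193 + 0.35·0.00230327 + 0.23·0.0900485 = 0.345728.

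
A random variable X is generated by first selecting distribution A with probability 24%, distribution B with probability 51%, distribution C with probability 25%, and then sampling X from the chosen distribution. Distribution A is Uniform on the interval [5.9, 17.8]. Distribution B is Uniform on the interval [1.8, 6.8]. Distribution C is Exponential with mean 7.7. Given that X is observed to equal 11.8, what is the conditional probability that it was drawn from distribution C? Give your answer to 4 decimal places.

Likelihoods f(11.8 | ·): A: 0.0840336; B: 0; C: 0.0280522.
Posterior ∝ prior × likelihood. Numerator for C: 0.25·0.0280522 = 0.00701305.
Normalizing constant: 0.24·0.0840336 + 0.51·0 + 0.25·0.0280522 = 0.0271811.
P(C | observation) = 0.00701305 / 0.0271811 = 0.258012.

0.2580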